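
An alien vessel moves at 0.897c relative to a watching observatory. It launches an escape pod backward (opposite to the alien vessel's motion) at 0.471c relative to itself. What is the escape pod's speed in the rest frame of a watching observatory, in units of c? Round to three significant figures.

In units of c, u = (u' + v)/(1 + u'v) with u' = −0.471 and v = 0.897.
Numerator: −0.471 + 0.897 = 0.426. Denominator: 1 + (−0.471)(0.897) = 0.577513.
u = 0.426/0.577513 = 0.73765, so the speed is 0.738c.

0.738c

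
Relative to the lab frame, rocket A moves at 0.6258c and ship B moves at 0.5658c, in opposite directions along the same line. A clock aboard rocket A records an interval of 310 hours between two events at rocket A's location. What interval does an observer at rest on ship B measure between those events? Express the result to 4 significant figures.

652.7 hours

The velocity of rocket A relative to ship B is (0.6258 + 0.5658)c / (1 + 0.6258×0.5658) = 0.88001c; relative speed 0.88001c.
At |u| = 0.88001c, γ = (1 − 0.774418)^(−1/2) = 2.1055.
Rocket A's interval is proper; time dilation gives Δt_B = γΔτ = 2.1055 × 310 hours = 652.7 hours.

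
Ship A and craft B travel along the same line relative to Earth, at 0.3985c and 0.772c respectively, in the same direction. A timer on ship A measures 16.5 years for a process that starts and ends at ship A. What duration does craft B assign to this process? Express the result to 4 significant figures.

19.60 years

Transform ship A's velocity into craft B's frame: (0.3985 − 0.772)/(1 − 0.3985·0.772) = −0.3735/0.692358, so the relative speed is 0.53946c.
γ for this relative speed: γ = 1/√(1 − 0.291017) = 1.1876.
Ship A's interval is proper; time dilation gives Δt_B = γΔτ = 1.1876 × 16.5 years = 19.60 years.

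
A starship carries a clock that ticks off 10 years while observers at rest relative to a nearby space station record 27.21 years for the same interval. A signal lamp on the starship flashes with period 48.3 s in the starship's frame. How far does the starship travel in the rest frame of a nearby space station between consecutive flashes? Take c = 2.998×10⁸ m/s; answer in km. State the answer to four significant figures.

The time-dilation ratio gives γ = 27.21/10 = 2.721.
β = √(1 − 1/γ²) = 0.93002. Lab-frame period = γτ = 2.721×48.3 s = 131.42 s. Distance = βc × γτ = 0.93002 × 2.998×10⁸ m/s × 131.42 s = 3.6643×10^10 m = 3.664×10^7 km.

3.664×10^7 km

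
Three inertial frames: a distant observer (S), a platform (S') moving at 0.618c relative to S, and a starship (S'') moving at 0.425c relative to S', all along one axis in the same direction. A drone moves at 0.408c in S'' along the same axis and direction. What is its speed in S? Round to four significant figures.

Apply u = (u'+v)/(1+u'v) twice. Drone in the platform frame: (0.408+0.425)/(1+0.408·0.425) = 0.833/1.1734 = 0.7099c.
That velocity, transformed to the rest frame of a distant observer: (0.7099+0.618)/(1+0.7099·0.618) = 1.3279/1.4387182 = 0.92297c.

0.9230c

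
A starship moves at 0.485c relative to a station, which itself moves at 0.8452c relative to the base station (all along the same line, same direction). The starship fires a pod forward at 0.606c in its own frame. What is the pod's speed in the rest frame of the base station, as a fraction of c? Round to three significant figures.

0.986c

Compose velocities in two stages. Stage 1 (into S'): u₁ = (0.606+0.485)/(1+0.606×0.485) = 0.84318.
Stage 2 (into S): u = (0.84318+0.8452)/(1+0.84318×0.8452) = 0.98583, so the speed is 0.986c.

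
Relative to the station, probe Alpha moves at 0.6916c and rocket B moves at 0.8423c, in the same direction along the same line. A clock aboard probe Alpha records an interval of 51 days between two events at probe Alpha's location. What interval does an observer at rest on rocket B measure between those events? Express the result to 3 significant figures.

Transform probe Alpha's velocity into rocket B's frame: (0.6916 − 0.8423)/(1 − 0.6916·0.8423) = −0.1507/0.41746532, so the relative speed is 0.36099c.
γ for this relative speed: γ = 1/√(1 − 0.130314) = 1.0723.
The clock on probe Alpha records proper time, so rocket B measures Δt = γΔτ = 1.0723 × 51 = 54.7 days.

54.7 days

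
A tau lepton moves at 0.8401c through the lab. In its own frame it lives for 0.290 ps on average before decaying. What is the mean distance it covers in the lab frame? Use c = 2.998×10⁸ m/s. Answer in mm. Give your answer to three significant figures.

0.135 mm

γ = 1/√(1 − β²) = 1/√(1 − 0.70576801) = 1/√0.29423199 = 1.8436.
Lab-frame lifetime: Δt = γτ = 1.8436 × 0.290 ps = 0.53464 ps.
Distance: d = vΔt = 0.8401 × 2.998×10⁸ m/s × 5.3464×10^-13 s = 1.35×10^-4 m = 0.135 mm.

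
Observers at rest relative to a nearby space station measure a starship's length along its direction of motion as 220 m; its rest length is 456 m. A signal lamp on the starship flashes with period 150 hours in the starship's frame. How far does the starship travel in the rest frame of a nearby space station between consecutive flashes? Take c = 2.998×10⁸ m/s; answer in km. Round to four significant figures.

2.939×10^11 km

From L = L₀/γ: γ = 456/220 = 2.07273.
β = √(1 − 1/γ²) = 0.87592. Lab-frame period = γτ = 2.07273×150 hours = 310.91 hours. Distance = βc × γτ = 0.87592 × 2.998×10⁸ m/s × 1119276 s = 2.9392×10^14 m = 2.939×10^11 km.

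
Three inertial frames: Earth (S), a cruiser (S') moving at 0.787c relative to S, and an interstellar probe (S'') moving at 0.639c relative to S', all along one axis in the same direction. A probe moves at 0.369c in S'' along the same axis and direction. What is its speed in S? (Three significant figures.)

0.976c

Compose velocities in two stages. Stage 1 (into S'): u₁ = (0.369+0.639)/(1+0.369×0.639) = 0.81567.
Stage 2 (into S): u = (0.81567+0.787)/(1+0.81567×0.787) = 0.97609, so the speed is 0.976c.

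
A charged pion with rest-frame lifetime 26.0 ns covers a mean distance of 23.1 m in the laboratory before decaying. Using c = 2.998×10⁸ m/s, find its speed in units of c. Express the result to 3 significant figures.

Lab distance = (lab lifetime)·v = γτ·βc, so βγ = d/(cτ) = 23.10/(2.998×10⁸ × 2.600×10^-8) = 2.9635.
With βγ = 2.9635: γ² = 1 + (βγ)² = 9.78233, and β = (βγ)/γ = 2.9635/3.12767 = 0.948.

0.948c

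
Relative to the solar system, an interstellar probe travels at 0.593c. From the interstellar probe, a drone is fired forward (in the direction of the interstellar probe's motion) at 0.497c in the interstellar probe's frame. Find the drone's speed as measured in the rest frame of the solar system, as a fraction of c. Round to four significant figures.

0.8419c

In units of c, u = (u' + v)/(1 + u'v) with u' = 0.497 and v = 0.593.
Numerator: 0.497 + 0.593 = 1.09. Denominator: 1 + (0.497)(0.593) = 1.294721.
u = 1.09/1.294721 = 0.84188, so the speed is 0.8419c.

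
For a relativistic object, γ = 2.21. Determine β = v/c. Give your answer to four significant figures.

0.8918

β = √(1 − 1/γ²) = √(1 − 1/4.8841) = √0.795254 = 0.8918.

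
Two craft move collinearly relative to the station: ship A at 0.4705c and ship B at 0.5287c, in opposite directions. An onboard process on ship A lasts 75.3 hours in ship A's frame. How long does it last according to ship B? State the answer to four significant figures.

Speed of ship A in ship B's frame: u = (v_A + v_B)/(1 + v_A v_B/c²) = (0.4705 + 0.5287)/(1 + 0.4705×0.5287) = 0.9992/1.24875335 = 0.80016; |u| = 0.80016c.
γ for this relative speed: γ = 1/√(1 − 0.640256) = 1.6673.
The clock on ship A records proper time, so ship B measures Δt = γΔτ = 1.6673 × 75.3 = 125.5 hours.

125.5 hours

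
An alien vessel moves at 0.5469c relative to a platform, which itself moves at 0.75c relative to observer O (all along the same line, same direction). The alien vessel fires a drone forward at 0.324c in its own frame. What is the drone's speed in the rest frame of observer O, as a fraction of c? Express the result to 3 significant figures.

First combine the drone and alien vessel (S''→S'): u₁ = (0.324 + 0.5469)/(1 + 0.324×0.5469) = 0.8709/1.1771956 = 0.73981.
Then combine with the platform (S'→S): u = (0.73981 + 0.75)/(1 + 0.73981×0.75) = 1.48981/1.5548575 = 0.95816.

0.958c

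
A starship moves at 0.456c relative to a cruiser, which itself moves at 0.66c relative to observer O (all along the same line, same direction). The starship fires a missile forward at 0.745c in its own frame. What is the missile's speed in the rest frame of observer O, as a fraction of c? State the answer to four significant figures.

0.9779c

Compose velocities in two stages. Stage 1 (into S'): u₁ = (0.745+0.456)/(1+0.745×0.456) = 0.89646.
Stage 2 (into S): u = (0.89646+0.66)/(1+0.89646×0.66) = 0.97788, so the speed is 0.9779c.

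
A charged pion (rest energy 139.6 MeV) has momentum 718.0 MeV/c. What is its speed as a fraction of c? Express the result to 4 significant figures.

βγ = pc/(mc²) = 718.0/139.6 = 5.1433.
Since γ² = 1 + (βγ)² = 27.4535, γ = √27.4535 = 5.23961, and β = (βγ)/γ = 5.1433/5.23961 = 0.9816.

0.9816c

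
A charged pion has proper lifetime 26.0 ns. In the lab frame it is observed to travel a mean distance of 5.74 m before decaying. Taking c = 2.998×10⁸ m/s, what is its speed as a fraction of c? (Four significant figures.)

0.5930c

Lab distance = (lab lifetime)·v = γτ·βc, so βγ = d/(cτ) = 5.740/(2.998×10⁸ × 2.600×10^-8) = 0.73639.
With βγ = 0.73639: γ² = 1 + (βγ)² = 1.54227, and β = (βγ)/γ = 0.73639/1.24188 = 0.5930.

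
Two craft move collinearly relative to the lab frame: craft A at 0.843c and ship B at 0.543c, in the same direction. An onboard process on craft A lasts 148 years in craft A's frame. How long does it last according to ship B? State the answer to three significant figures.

178 years

Speed of craft A in ship B's frame: u = (v_A − v_B)/(1 − v_A v_B/c²) = (0.843 − 0.543)/(1 − 0.843×0.543) = 0.3/0.542251 = 0.55325; |u| = 0.55325c.
At |u| = 0.55325c, γ = (1 − 0.306086)^(−1/2) = 1.2005.
The clock on craft A records proper time, so ship B measures Δt = γΔτ = 1.2005 × 148 = 178 years.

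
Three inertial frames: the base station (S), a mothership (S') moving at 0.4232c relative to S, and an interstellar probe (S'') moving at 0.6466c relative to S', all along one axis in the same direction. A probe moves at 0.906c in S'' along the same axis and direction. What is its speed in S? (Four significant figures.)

Apply u = (u'+v)/(1+u'v) twice. Probe in the mothership frame: (0.906+0.6466)/(1+0.906·0.6466) = 1.5526/1.5858196 = 0.97905c.
That velocity, transformed to the rest frame of the base station: (0.97905+0.4232)/(1+0.97905·0.4232) = 1.40225/1.41433396 = 0.99146c.

0.9915c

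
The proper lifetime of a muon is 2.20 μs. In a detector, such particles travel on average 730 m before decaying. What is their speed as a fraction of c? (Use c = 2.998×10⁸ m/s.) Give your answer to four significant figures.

0.7420c

Let x = d/(cτ) = 730.0 m / (2.998×10⁸ m/s × 2.200×10^-6 s) = 1.1068. Since d = βγcτ, x = βγ = β/√(1−β²).
Solving: β² = x²/(1+x²) = 1.22501/2.22501 = 0.550564, so β = 0.7420.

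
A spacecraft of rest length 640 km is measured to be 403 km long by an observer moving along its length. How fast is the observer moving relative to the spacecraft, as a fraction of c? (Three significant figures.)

0.777c

Length contraction gives γ = L₀/L = 640/403 = 1.5881.
β = √(1 − 1/γ²) = √0.603499 = 0.777.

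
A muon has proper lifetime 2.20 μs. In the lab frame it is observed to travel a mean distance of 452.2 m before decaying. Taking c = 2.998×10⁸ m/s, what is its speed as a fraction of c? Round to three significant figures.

0.565c

d = βγcτ ⇒ βγ = d/(cτ) = 452.2 m / (659.56 m) = 0.68561.
β = (βγ)/√(1+(βγ)²) = 0.68561/√1.470061 = 0.565.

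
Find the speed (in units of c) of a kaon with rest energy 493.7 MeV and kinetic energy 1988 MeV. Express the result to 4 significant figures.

γ = 1 + K/(mc²) = 1 + 1988/493.7 = 5.0267.
β = √(1 − 1/γ²) = √(1 − 0.0395762) = √0.9604238 = 0.9800.

0.9800c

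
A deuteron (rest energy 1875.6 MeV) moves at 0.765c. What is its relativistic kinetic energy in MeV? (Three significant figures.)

γ = 1/√(1 − β²) = 1/√(1 − 0.585225) = 1/√0.414775 = 1.55272.
Kinetic energy: K = (γ − 1)mc² = (1.55272 − 1) × 1875.6 MeV = 0.55272 × 1875.6 = 1040 MeV.

1040 MeV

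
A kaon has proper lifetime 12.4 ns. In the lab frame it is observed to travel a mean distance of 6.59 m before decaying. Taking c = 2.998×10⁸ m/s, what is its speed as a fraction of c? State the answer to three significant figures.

0.871c

Lab distance = (lab lifetime)·v = γτ·βc, so βγ = d/(cτ) = 6.590/(2.998×10⁸ × 1.240×10^-8) = 1.7727.
With βγ = 1.7727: γ² = 1 + (βγ)² = 4.14247, and β = (βγ)/γ = 1.7727/2.03531 = 0.871.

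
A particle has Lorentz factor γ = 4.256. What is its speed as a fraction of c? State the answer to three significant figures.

β = √(1 − 1/γ²) = √(1 − 1/18.113536) = √0.944793 = 0.972.

0.972c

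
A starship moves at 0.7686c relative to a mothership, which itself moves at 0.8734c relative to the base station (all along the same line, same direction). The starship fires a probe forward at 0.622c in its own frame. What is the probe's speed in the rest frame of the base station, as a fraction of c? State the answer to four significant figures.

First combine the probe and starship (S''→S'): u₁ = (0.622 + 0.7686)/(1 + 0.622×0.7686) = 1.3906/1.4780692 = 0.94082.
Then combine with the mothership (S'→S): u = (0.94082 + 0.8734)/(1 + 0.94082×0.8734) = 1.81422/1.821712188 = 0.99589.

0.9959c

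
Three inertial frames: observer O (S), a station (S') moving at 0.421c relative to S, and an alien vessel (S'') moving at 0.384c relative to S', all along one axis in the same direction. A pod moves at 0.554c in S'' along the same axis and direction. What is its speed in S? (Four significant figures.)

First combine the pod and alien vessel (S''→S'): u₁ = (0.554 + 0.384)/(1 + 0.554×0.384) = 0.938/1.212736 = 0.77346.
Then combine with the station (S'→S): u = (0.77346 + 0.421)/(1 + 0.77346×0.421) = 1.19446/1.32562666 = 0.90105.

0.9011c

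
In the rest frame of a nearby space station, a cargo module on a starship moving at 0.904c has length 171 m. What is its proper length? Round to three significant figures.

Lorentz factor: γ = (1 − 0.817216)^(−1/2) = 2.339.
Proper length: L₀ = γ·L = 2.339 × 171 = 400 m.

400 m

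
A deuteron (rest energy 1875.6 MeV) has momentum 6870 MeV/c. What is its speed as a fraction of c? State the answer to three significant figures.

0.965c

βγ = pc/(mc²) = 6870/1875.6 = 3.6628.
Since γ² = 1 + (βγ)² = 14.4161, γ = √14.4161 = 3.79685, and β = (βγ)/γ = 3.6628/3.79685 = 0.965.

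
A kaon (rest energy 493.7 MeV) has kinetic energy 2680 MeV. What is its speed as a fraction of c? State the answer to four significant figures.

K = (γ−1)mc², so γ = 1 + 2680/493.7 = 6.4284.
Then v/c = √(1 − γ⁻²) = √(1 − 0.0241988) = √0.9758012 = 0.9878.

0.9878c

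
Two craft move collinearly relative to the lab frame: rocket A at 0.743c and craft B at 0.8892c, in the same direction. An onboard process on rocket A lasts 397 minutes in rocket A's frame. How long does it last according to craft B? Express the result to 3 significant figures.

Speed of rocket A in craft B's frame: u = (v_A − v_B)/(1 − v_A v_B/c²) = (0.743 − 0.8892)/(1 − 0.743×0.8892) = −0.1462/0.3393244 = −0.43086; |u| = 0.43086c.
γ for this relative speed: γ = 1/√(1 − 0.18564) = 1.1081.
The clock on rocket A records proper time, so craft B measures Δt = γΔτ = 1.1081 × 397 = 440 minutes.

440 minutes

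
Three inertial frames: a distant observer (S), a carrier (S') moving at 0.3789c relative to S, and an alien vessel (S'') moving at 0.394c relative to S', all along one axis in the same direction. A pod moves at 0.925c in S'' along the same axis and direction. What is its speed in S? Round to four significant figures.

0.9849c

Compose velocities in two stages. Stage 1 (into S'): u₁ = (0.925+0.394)/(1+0.925×0.394) = 0.96669.
Stage 2 (into S): u = (0.96669+0.3789)/(1+0.96669×0.3789) = 0.98486, so the speed is 0.9849c.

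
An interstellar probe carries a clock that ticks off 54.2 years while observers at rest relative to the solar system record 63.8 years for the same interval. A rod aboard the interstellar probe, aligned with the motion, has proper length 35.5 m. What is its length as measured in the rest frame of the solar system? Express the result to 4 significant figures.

30.16 m

From Δt = γΔτ: γ = 63.8/54.2 = 1.17712.
The rod contracts by the same γ: 35.5 m / 1.17712 = 30.16 m.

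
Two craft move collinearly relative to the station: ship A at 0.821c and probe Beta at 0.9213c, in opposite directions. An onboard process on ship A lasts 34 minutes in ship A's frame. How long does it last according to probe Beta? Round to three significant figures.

269 minutes

Transform ship A's velocity into probe Beta's frame: (0.821 + 0.9213)/(1 + 0.821·0.9213) = 1.7423/1.7563873, so the relative speed is 0.99198c.
At |u| = 0.99198c, γ = (1 − 0.984024)^(−1/2) = 7.9116.
Ship A's interval is proper; time dilation gives Δt_B = γΔτ = 7.9116 × 34 minutes = 269 minutes.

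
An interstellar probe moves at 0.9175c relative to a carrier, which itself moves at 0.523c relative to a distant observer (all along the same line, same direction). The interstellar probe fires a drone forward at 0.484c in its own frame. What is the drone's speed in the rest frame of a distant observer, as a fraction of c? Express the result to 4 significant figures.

Compose velocities in two stages. Stage 1 (into S'): u₁ = (0.484+0.9175)/(1+0.484×0.9175) = 0.97052.
Stage 2 (into S): u = (0.97052+0.523)/(1+0.97052×0.523) = 0.99067, so the speed is 0.9907c.

0.9907c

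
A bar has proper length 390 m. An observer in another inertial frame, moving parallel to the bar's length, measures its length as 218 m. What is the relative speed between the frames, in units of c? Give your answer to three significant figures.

Length contraction gives γ = L₀/L = 390/218 = 1.789.
β = √(1 − 1/γ²) = √0.687551 = 0.829.

0.829c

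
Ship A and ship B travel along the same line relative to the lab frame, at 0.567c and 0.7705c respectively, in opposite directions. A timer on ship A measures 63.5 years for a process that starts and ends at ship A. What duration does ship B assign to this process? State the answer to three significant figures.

174 years

The velocity of ship A relative to ship B is (0.567 + 0.7705)c / (1 + 0.567×0.7705) = 0.93084c; relative speed 0.93084c.
γ for this relative speed: γ = 1/√(1 − 0.866463) = 2.7365.
Ship A's interval is proper; time dilation gives Δt_B = γΔτ = 2.7365 × 63.5 years = 174 years.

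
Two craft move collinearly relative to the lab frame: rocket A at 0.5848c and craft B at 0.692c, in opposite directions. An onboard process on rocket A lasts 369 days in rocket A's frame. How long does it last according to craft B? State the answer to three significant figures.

885 days

The velocity of rocket A relative to craft B is (0.5848 + 0.692)c / (1 + 0.5848×0.692) = 0.90896c; relative speed 0.90896c.
At |u| = 0.90896c, γ = (1 − 0.826208)^(−1/2) = 2.3988.
The clock on rocket A records proper time, so craft B measures Δt = γΔτ = 2.3988 × 369 = 885 days.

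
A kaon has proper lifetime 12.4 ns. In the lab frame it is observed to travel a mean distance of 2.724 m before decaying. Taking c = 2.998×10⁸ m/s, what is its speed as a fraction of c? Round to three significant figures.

0.591c

d = βγcτ ⇒ βγ = d/(cτ) = 2.724 m / (3.71752 m) = 0.73275.
β = (βγ)/√(1+(βγ)²) = 0.73275/√1.536923 = 0.591.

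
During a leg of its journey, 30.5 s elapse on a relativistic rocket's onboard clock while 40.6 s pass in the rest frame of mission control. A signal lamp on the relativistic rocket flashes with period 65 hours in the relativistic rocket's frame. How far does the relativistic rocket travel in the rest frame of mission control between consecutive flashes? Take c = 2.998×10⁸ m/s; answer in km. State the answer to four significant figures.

6.164×10^10 km

γ = Δt/Δτ = 40.6/30.5 = 1.33115.
β = √(1 − 1/γ²) = 0.66004. Lab-frame period = γτ = 1.33115×65 hours = 86.525 hours. Distance = βc × γτ = 0.66004 × 2.998×10⁸ m/s × 311490 s = 6.1638×10^13 m = 6.164×10^10 km.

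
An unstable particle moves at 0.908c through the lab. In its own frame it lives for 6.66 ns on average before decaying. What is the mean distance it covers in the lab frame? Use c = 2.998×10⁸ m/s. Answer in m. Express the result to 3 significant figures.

4.33 m

β² = 0.824464, so γ = 1/√0.175536 = 2.3868.
Lab-frame lifetime: Δt = γτ = 2.3868 × 6.66 ns = 15.896 ns.
Distance: d = vΔt = 0.908 × 2.998×10⁸ m/s × 1.5896×10^-8 s = 4.33 m.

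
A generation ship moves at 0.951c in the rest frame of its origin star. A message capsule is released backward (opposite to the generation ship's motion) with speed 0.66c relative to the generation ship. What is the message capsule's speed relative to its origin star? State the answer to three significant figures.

In units of c, u = (u' + v)/(1 + u'v) with u' = −0.66 and v = 0.951.
Numerator: −0.66 + 0.951 = 0.291. Denominator: 1 + (−0.66)(0.951) = 0.37234.
u = 0.291/0.37234 = 0.78154, so the speed is 0.782c.

0.782c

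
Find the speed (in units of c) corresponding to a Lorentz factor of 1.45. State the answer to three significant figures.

0.724c

β = √(1 − 1/γ²) = √(1 − 1/2.1025) = √0.524376 = 0.724.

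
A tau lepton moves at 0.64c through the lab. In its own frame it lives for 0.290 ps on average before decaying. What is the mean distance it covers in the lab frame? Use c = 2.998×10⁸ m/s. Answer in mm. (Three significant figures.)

0.0724 mm

γ = 1/√(1 − β²) = 1/√(1 − 0.4096) = 1/√0.5904 = 1/0.768375 = 1.3014.
Lab-frame lifetime: Δt = γτ = 1.3014 × 0.290 ps = 0.37741 ps.
Distance: d = vΔt = 0.64 × 2.998×10⁸ m/s × 3.7741×10^-13 s = 7.24×10^-5 m = 0.0724 mm.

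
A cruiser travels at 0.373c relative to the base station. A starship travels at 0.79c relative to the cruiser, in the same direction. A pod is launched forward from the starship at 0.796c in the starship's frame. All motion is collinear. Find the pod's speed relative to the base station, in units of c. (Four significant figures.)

0.9879c

Apply u = (u'+v)/(1+u'v) twice. Pod in the cruiser frame: (0.796+0.79)/(1+0.796·0.79) = 1.586/1.62884 = 0.9737c.
That velocity, transformed to the rest frame of the base station: (0.9737+0.373)/(1+0.9737·0.373) = 1.3467/1.3631901 = 0.9879c.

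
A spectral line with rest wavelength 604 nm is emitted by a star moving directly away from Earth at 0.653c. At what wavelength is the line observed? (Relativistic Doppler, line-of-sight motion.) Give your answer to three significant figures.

1320 nm

Relativistic Doppler for wavelength: λ_obs = λ_src · √((1+β)/(1−β)).
With β = 0.653: factor = √(1.653/0.347) = 2.1826.
λ_obs = 604 × 2.1826 = 1320 nm.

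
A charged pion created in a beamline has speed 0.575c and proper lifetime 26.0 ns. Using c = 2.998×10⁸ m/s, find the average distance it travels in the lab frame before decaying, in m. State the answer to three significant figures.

With β = 0.575, γ = 1/√(1 − 0.575²) = 1/√0.669375 = 1.2223.
Lab-frame lifetime: Δt = γτ = 1.2223 × 26.0 ns = 31.78 ns.
Distance: d = vΔt = 0.575 × 2.998×10⁸ m/s × 3.1780×10^-8 s = 5.48 m.

5.48 m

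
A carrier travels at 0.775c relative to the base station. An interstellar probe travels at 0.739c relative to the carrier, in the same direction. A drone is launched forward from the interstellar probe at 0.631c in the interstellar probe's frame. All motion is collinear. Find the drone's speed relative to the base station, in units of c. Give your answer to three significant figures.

Apply u = (u'+v)/(1+u'v) twice. Drone in the carrier frame: (0.631+0.739)/(1+0.631·0.739) = 1.37/1.466309 = 0.93432c.
That velocity, transformed to the rest frame of the base station: (0.93432+0.775)/(1+0.93432·0.775) = 1.70932/1.724098 = 0.99143c.

0.991c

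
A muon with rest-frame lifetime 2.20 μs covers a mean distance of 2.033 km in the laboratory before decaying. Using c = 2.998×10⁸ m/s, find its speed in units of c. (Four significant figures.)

d = βγcτ ⇒ βγ = d/(cτ) = 2033 m / (659.56 m) = 3.0824.
β = (βγ)/√(1+(βγ)²) = 3.0824/√10.50119 = 0.9512.

0.9512c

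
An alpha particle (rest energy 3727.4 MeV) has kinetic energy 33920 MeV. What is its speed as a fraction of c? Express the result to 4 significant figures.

γ = 1 + K/(mc²) = 1 + 33920/3727.4 = 10.1.
β = √(1 − 1/γ²) = √(1 − 0.00980296) = √0.99019704 = 0.9951.

0.9951c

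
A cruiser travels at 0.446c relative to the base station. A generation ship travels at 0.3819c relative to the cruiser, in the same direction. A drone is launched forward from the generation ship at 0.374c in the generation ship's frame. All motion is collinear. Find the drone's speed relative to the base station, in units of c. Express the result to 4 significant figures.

First combine the drone and generation ship (S''→S'): u₁ = (0.374 + 0.3819)/(1 + 0.374×0.3819) = 0.7559/1.1428306 = 0.66143.
Then combine with the cruiser (S'→S): u = (0.66143 + 0.446)/(1 + 0.66143×0.446) = 1.10743/1.29499778 = 0.85516.

0.8552c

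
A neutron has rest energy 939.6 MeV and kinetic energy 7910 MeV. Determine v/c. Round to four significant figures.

0.9943

γ = 1 + K/(mc²) = 1 + 7910/939.6 = 9.4185.
β = √(1 − 1/γ²) = √(1 − 0.0112729) = √0.9887271 = 0.9943.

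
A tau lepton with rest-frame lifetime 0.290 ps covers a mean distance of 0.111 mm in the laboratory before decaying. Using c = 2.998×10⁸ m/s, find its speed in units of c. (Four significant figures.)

Lab distance = (lab lifetime)·v = γτ·βc, so βγ = d/(cτ) = 1.110×10^-4/(2.998×10⁸ × 2.900×10^-13) = 1.2767.
With βγ = 1.2767: γ² = 1 + (βγ)² = 2.62996, and β = (βγ)/γ = 1.2767/1.62172 = 0.7873.

0.7873c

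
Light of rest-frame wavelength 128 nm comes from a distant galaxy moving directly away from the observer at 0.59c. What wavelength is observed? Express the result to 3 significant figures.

252 nm

Relativistic Doppler for wavelength: λ_obs = λ_src · √((1+β)/(1−β)).
With β = 0.59: factor = √(1.59/0.41) = 1.9693.
λ_obs = 128 × 1.9693 = 252 nm.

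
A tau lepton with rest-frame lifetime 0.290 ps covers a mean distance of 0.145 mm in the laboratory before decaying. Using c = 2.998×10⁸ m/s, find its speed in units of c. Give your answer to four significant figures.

0.8576c

Lab distance = (lab lifetime)·v = γτ·βc, so βγ = d/(cτ) = 1.450×10^-4/(2.998×10⁸ × 2.900×10^-13) = 1.6678.
With βγ = 1.6678: γ² = 1 + (βγ)² = 3.78156, and β = (βγ)/γ = 1.6678/1.94462 = 0.8576.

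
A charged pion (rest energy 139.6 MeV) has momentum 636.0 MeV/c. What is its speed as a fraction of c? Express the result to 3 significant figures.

0.977c

pc/(mc²) = 636.0/139.6 = 4.5559 = βγ = β/√(1−β²).
So β² = x²/(1 + x²) with x = 4.5559: x² = 20.7562, β² = 20.7562/21.7562 = 0.954036, β = 0.977.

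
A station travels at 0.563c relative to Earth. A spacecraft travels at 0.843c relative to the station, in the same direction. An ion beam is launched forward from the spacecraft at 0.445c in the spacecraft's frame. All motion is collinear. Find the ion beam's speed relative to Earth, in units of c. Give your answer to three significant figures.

0.982c

Apply u = (u'+v)/(1+u'v) twice. Ion beam in the station frame: (0.445+0.843)/(1+0.445·0.843) = 1.288/1.375135 = 0.93664c.
That velocity, transformed to the rest frame of Earth: (0.93664+0.563)/(1+0.93664·0.563) = 1.49964/1.52732832 = 0.98187c.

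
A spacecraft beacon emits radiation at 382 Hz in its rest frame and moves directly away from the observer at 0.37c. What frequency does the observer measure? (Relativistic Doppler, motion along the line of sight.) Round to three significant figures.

Relativistic Doppler (source moving away): f_obs = f_src · √((1−β)/(1+β)).
With β = 0.37: factor = √(0.63/1.37) = 0.67813.
f_obs = 382 × 0.67813 = 259 Hz.

259 Hz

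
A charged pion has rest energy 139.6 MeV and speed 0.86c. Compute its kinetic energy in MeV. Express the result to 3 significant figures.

γ = 1/√(1 − β²) = 1/√(1 − 0.7396) = 1/√0.2604 = 1/0.510294 = 1.95965.
Kinetic energy: K = (γ − 1)mc² = (1.95965 − 1) × 139.6 MeV = 0.95965 × 139.6 = 134 MeV.

134 MeV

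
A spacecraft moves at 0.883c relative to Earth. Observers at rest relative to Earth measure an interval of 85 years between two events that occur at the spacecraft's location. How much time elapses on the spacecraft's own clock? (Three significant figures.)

39.9 years

β² = 0.779689, so γ = 1/√0.220311 = 2.1305.
The spacecraft's clock runs slow as seen from Earth, so Δτ = Δt/γ = 85/2.1305 = 39.9 years.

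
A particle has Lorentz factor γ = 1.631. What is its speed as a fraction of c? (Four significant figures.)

0.7900c

β = √(1 − 1/γ²) = √(1 − 1/2.660161) = √0.624083 = 0.7900.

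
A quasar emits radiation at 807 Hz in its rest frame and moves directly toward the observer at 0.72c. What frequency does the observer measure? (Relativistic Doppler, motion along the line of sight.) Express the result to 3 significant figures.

Relativistic Doppler (source moving toward): f_obs = f_src · √((1+β)/(1−β)).
With β = 0.72: factor = √(1.72/0.28) = 2.4785.
f_obs = 807 × 2.4785 = 2000 Hz.

2000 Hz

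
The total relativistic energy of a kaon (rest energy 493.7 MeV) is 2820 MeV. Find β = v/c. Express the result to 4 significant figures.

0.9846

γ = E/(mc²) = 2820/493.7 = 5.712.
β = √(1 − 1/γ²) = √(1 − 0.0306495) = √0.9693505 = 0.9846.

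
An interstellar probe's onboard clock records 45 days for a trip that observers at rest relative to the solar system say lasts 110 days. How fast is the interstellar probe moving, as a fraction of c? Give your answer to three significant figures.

γ = Δt/Δτ = 110/45 = 2.4444.
β = √(1 − 1/γ²) = √(1 − 0.167361) = √0.832639 = 0.912.

0.912c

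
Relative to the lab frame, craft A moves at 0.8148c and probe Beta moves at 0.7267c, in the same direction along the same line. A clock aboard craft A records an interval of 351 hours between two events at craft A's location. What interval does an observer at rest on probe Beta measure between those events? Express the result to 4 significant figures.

359.5 hours

Speed of craft A in probe Beta's frame: u = (v_A − v_B)/(1 − v_A v_B/c²) = (0.8148 − 0.7267)/(1 − 0.8148×0.7267) = 0.0881/0.40788484 = 0.21599; |u| = 0.21599c.
γ for this relative speed: γ = 1/√(1 − 0.0466517) = 1.0242.
Craft A's interval is proper; time dilation gives Δt_B = γΔτ = 1.0242 × 351 hours = 359.5 hours.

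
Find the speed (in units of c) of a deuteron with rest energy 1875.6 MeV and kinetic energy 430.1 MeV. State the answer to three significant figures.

0.582c

γ = 1 + K/(mc²) = 1 + 430.1/1875.6 = 1.2293.
β = √(1 − 1/γ²) = √(1 − 0.661735) = √0.338265 = 0.582.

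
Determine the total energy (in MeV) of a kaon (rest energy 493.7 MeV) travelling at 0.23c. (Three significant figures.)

507 MeV

Lorentz factor: γ = (1 − 0.0529)^(−1/2) = 1.0275.
Total energy: E = γmc² = 1.0275 × 493.7 MeV = 507 MeV.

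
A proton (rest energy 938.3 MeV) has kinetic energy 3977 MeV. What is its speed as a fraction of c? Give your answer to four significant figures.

0.9816c

K = (γ−1)mc², so γ = 1 + 3977/938.3 = 5.2385.
Then v/c = √(1 − γ⁻²) = √(1 − 0.0364406) = √0.9635594 = 0.9816.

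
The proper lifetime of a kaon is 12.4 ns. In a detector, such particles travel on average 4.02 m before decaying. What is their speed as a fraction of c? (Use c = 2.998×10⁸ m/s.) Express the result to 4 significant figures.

0.7342c

d = βγcτ ⇒ βγ = d/(cτ) = 4.020 m / (3.71752 m) = 1.0814.
β = (βγ)/√(1+(βγ)²) = 1.0814/√2.16943 = 0.7342.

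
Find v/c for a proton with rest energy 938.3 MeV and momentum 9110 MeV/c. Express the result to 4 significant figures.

0.9947

βγ = pc/(mc²) = 9110/938.3 = 9.709.
Since γ² = 1 + (βγ)² = 95.2647, γ = √95.2647 = 9.76036, and β = (βγ)/γ = 9.709/9.76036 = 0.9947.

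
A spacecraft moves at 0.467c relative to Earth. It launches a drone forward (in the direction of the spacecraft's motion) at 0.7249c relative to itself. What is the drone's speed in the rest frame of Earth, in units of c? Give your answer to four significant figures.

0.8905c

In units of c, u = (u' + v)/(1 + u'v) with u' = 0.7249 and v = 0.467.
Numerator: 0.7249 + 0.467 = 1.1919. Denominator: 1 + (0.7249)(0.467) = 1.3385283.
u = 1.1919/1.3385283 = 0.89046, so the speed is 0.8905c.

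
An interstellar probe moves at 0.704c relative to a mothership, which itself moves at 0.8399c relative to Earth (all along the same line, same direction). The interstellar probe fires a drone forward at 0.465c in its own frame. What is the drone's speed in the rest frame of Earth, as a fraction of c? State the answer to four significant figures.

First combine the drone and interstellar probe (S''→S'): u₁ = (0.465 + 0.704)/(1 + 0.465×0.704) = 1.169/1.32736 = 0.8807.
Then combine with the mothership (S'→S): u = (0.8807 + 0.8399)/(1 + 0.8807×0.8399) = 1.7206/1.73969993 = 0.98902.

0.9890c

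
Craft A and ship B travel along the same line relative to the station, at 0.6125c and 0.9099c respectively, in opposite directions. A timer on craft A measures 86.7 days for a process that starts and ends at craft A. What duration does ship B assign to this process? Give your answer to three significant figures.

412 days

Speed of craft A in ship B's frame: u = (v_A + v_B)/(1 + v_A v_B/c²) = (0.6125 + 0.9099)/(1 + 0.6125×0.9099) = 1.5224/1.55731375 = 0.97758; |u| = 0.97758c.
At |u| = 0.97758c, γ = (1 − 0.955663)^(−1/2) = 4.7492.
Craft A's interval is proper; time dilation gives Δt_B = γΔτ = 4.7492 × 86.7 days = 412 days.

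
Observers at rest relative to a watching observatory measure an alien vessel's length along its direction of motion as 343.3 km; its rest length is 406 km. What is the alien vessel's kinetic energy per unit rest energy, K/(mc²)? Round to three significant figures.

From L = L₀/γ: γ = 406/343.3 = 1.18264.
Since K = (γ−1)mc², K/(mc²) = 1.18264 − 1 = 0.183.

0.183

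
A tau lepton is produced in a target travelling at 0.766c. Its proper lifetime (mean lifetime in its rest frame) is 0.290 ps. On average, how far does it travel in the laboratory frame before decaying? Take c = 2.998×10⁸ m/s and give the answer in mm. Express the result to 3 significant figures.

γ = 1/√(1 − β²) = 1/√(1 − 0.586756) = 1/√0.413244 = 1/0.642841 = 1.5556.
Lab-frame lifetime: Δt = γτ = 1.5556 × 0.290 ps = 0.45112 ps.
Distance: d = vΔt = 0.766 × 2.998×10⁸ m/s × 4.5112×10^-13 s = 1.04×10^-4 m = 0.104 mm.

0.104 mm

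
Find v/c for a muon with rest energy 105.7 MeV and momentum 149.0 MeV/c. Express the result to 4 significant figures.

0.8156

βγ = pc/(mc²) = 149.0/105.7 = 1.4096.
Since γ² = 1 + (βγ)² = 2.98697, γ = √2.98697 = 1.72829, and β = (βγ)/γ = 1.4096/1.72829 = 0.8156.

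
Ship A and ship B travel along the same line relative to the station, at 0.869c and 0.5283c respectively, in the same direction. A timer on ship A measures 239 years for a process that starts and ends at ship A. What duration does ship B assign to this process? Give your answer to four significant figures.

The velocity of ship A relative to ship B is (0.869 − 0.5283)c / (1 − 0.869×0.5283) = 0.62987c; relative speed 0.62987c.
At |u| = 0.62987c, γ = (1 − 0.396736)^(−1/2) = 1.2875.
The clock on ship A records proper time, so ship B measures Δt = γΔτ = 1.2875 × 239 = 307.7 years.

307.7 years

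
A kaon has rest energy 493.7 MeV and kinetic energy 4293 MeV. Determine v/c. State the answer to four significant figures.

K = (γ−1)mc², so γ = 1 + 4293/493.7 = 9.6956.
Then v/c = √(1 − γ⁻²) = √(1 − 0.0106378) = √0.9893622 = 0.9947.

0.9947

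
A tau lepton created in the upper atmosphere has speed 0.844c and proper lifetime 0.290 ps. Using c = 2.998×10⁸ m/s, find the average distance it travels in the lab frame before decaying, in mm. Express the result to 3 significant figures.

With β = 0.844, γ = 1/√(1 − 0.844²) = 1/√0.287664 = 1.8645.
Lab-frame lifetime: Δt = γτ = 1.8645 × 0.290 ps = 0.5407 ps.
Distance: d = vΔt = 0.844 × 2.998×10⁸ m/s × 5.4070×10^-13 s = 1.37×10^-4 m = 0.137 mm.

0.137 mm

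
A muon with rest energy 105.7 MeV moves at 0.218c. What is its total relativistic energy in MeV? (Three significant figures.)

108 MeV

γ = 1/√(1 − β²) = 1/√(1 − 0.047524) = 1/√0.952476 = 1/0.975949 = 1.0246.
Total energy: E = γmc² = 1.0246 × 105.7 MeV = 108 MeV.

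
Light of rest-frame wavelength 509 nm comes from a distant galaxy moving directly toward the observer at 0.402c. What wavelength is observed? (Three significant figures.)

332 nm

Relativistic Doppler for wavelength: λ_obs = λ_src · √((1−β)/(1+β)).
With β = 0.402: factor = √(0.598/1.402) = 0.6531.
λ_obs = 509 × 0.6531 = 332 nm.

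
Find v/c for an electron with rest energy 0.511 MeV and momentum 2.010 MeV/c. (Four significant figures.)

βγ = pc/(mc²) = 2.010/0.511 = 3.9335.
Since γ² = 1 + (βγ)² = 16.4724, γ = √16.4724 = 4.05862, and β = (βγ)/γ = 3.9335/4.05862 = 0.9692.

0.9692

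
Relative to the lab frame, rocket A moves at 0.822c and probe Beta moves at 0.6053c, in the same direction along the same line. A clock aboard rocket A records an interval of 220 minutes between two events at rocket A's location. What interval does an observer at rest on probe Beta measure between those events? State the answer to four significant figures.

The velocity of rocket A relative to probe Beta is (0.822 − 0.6053)c / (1 − 0.822×0.6053) = 0.43129c; relative speed 0.43129c.
At |u| = 0.43129c, γ = (1 − 0.186011)^(−1/2) = 1.1084.
The clock on rocket A records proper time, so probe Beta measures Δt = γΔτ = 1.1084 × 220 = 243.8 minutes.

243.8 minutes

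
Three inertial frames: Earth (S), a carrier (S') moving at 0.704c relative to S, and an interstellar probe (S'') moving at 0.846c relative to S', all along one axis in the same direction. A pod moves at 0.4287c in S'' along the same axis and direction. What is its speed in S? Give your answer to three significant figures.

0.988c

Compose velocities in two stages. Stage 1 (into S'): u₁ = (0.4287+0.846)/(1+0.4287×0.846) = 0.93544.
Stage 2 (into S): u = (0.93544+0.704)/(1+0.93544×0.704) = 0.98848, so the speed is 0.988c.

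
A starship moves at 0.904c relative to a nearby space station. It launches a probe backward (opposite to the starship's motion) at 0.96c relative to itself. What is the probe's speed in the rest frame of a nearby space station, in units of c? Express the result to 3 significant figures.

Relativistic velocity addition: u = (u' + v)/(1 + u'v/c²), with u' = −0.96c and v = 0.904c.
Numerator: −0.96 + 0.904 = −0.056. Denominator: 1 + (−0.96)(0.904) = 0.13216.
u = −0.056/0.13216 = −0.42373, so the speed is 0.424c.

0.424c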